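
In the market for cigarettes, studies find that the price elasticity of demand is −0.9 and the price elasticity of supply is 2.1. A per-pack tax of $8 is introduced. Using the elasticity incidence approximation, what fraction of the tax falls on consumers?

Incidence ratio: consumers' share ≈ εs / (εs + |εd|) = 2.1 / (2.1 + 0.9) = 0.7.
Supply is the more elastic side, so consumers bear the larger share.

Consumers' share ≈ 0.7.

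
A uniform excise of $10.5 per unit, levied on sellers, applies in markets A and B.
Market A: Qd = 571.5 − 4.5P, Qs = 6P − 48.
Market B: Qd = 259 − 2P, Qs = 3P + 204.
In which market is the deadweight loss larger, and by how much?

Market A: pre-tax P* = $59, Q* = 306; post-tax Q = 279; deadweight loss = $141.75.
Market B: pre-tax P* = $11, Q* = 237; post-tax Q = 224.4; deadweight loss = $66.15.
Difference: $141.75 vs $66.15 → market A is larger by $75.6.

Market A, by $75.6.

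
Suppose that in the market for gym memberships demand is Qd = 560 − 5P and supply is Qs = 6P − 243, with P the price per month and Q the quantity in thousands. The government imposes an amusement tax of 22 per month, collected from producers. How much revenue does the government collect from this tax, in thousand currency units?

Tax revenue = 2970 thousand.

Before the tax: set 560 − 5P = 6P − 243 → P* = 73, Q* = 195.
With the tax collected from producers, supply shifts: Qs = 6(P − 22) − 243.
Solving gives Q = 135 with consumers paying 85 and producers receiving 63 (the 22 wedge).
Revenue = t · Q = 22 · 135 = 2970.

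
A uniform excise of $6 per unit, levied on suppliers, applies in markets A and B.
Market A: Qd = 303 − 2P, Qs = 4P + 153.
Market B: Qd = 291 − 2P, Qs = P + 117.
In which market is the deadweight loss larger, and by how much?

Market A, by $12.

Market A: pre-tax P* = $25, Q* = 253; post-tax Q = 245; deadweight loss = $24.
Market B: pre-tax P* = $58, Q* = 175; post-tax Q = 171; deadweight loss = $12.
Difference: $24 vs $12 → market A is larger by $12.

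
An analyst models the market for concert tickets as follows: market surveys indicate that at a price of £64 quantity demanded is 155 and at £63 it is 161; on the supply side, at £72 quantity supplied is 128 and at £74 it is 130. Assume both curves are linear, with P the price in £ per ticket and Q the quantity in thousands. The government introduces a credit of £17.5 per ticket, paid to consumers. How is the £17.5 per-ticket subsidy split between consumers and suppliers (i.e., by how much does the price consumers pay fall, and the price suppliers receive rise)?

Demand slope: (161 − 155)/(63 − 64) = -6, so Qd = 539 − 6P.
Supply slope: (130 − 128)/(74 − 72) = 1, so Qs = P + 56.
Before the subsidy: set 539 − 6P = P + 56 → P* = £69, Q* = 125.
With a per-unit subsidy paid to consumers, each effectively pays P − 17.5, so demand becomes Qd = 539 − 6(P − 17.5).
New equilibrium: consumers pay £66.5, suppliers receive £84, Q = 140. (Wedge: Pb − Ps = −17.5.)
Gain to consumers: £2.5; to suppliers: £15. (They sum to £17.5.)

Consumers gain £2.5 per ticket; suppliers gain £15 per ticket.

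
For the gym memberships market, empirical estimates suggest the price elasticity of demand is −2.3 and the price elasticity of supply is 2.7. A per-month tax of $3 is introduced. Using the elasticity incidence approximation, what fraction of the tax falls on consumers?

Incidence ratio: consumers' share ≈ εs / (εs + |εd|) = 2.7 / (2.7 + 2.3) = 0.54.
Supply is the more elastic side, so consumers bear the larger share.

Consumers' share ≈ 0.54.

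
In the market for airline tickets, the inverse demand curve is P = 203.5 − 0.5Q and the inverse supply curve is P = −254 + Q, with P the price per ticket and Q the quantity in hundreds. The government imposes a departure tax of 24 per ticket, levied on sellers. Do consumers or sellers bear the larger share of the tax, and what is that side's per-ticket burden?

Sellers bear the larger share: 16 per ticket.

Inverting to Q(P) form: Qd = 407 − 2P; Qs = P + 254.
Without the tax, 407 − 2P = P + 254 gives 3P = 153, so P* = 51 and Q* = 305.
With the tax collected from sellers, supply shifts: Qs = (P − 24) + 254.
New equilibrium: consumers pay 59, sellers receive 35, Q = 289. (Wedge: Pb − Ps = 24.)
Per-ticket burden: consumers 8, sellers 16.
Sellers take the larger share because supply is less price-elastic here (demand slope 2 vs supply slope 1).
The less price-elastic side of the market bears the larger share of a per-unit tax.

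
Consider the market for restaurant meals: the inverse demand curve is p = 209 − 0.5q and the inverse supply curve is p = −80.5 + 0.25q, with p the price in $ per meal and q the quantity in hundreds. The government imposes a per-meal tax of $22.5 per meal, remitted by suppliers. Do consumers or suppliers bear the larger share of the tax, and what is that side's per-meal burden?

Rewrite in direct form: qd = 418 − 2p and qs = 4p + 322.
Without the tax, 418 − 2p = 4p + 322 gives 6p = 96, so p* = $16 and q* = 386.
With the tax collected from suppliers, supply shifts: qs = 4(p − 22.5) + 322.
Solving gives q = 356 with consumers paying $31 and suppliers receiving $8.5 (the $22.5 wedge).
Per-meal burden: consumers $15, suppliers $7.5.
Consumers take the larger share because demand is less price-elastic here (demand slope 2 vs supply slope 4).
The less price-elastic side of the market bears the larger share of a per-unit tax.

Consumers bear the larger share: $15 per meal.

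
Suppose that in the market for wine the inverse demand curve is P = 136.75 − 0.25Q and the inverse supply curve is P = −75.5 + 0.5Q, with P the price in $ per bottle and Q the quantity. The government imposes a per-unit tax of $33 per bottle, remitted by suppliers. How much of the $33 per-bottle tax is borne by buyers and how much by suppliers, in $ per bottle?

Buyers bear $11 per bottle; suppliers bear $22 per bottle.

Rewrite in direct form: Qd = 547 − 4P and Qs = 2P + 151.
Without the tax, 547 − 4P = 2P + 151 gives 6P = 396, so P* = $66 and Q* = 283.
With the tax collected from suppliers, supply shifts: Qs = 2(P − 33) + 151.
New equilibrium: buyers pay $77, suppliers receive $44, Q = 239. (Wedge: Pb − Ps = 33.)
Burden on buyers: $11; on suppliers: $22. (They sum to $33.)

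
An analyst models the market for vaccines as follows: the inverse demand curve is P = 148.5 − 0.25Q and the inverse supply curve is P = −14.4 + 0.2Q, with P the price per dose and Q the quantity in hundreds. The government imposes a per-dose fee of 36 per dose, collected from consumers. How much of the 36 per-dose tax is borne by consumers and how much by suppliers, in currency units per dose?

Consumers bear 20 per dose; suppliers bear 16 per dose.

Inverting to Q(P) form: Qd = 594 − 4P; Qs = 5P + 72.
Before the tax: set 594 − 4P = 5P + 72 → P* = 58, Q* = 362.
With the tax collected from consumers, demand (in seller-price terms) shifts: Qd = 594 − 4(P + 36).
New equilibrium: consumers pay 78, suppliers receive 42, Q = 282. (Wedge: Pb − Ps = 36.)
Burden on consumers: 20; on suppliers: 16. (They sum to 36.)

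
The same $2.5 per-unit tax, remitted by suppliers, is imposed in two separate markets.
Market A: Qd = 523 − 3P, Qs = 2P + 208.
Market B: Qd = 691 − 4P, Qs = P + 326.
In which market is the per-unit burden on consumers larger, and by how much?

Market A: pre-tax P* = $63, Q* = 334; post-tax Q = 331; per-unit burden on consumers = $1.
Market B: pre-tax P* = $73, Q* = 399; post-tax Q = 397; per-unit burden on consumers = $0.5.
Difference: $1 vs $0.5 → market A is larger by $0.5.

Market A, by $0.5.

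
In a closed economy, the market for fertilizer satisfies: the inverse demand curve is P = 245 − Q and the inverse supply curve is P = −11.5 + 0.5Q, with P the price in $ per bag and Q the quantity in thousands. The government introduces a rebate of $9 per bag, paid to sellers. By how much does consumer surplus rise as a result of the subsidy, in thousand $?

Consumer surplus rises by $1044 thousand.

Rewrite in direct form: Qd = 245 − P and Qs = 2P + 23.
Before the subsidy: set 245 − P = 2P + 23 → P* = $74, Q* = 171.
With a per-unit subsidy paid to sellers, each receives P + 9 per unit sold, so supply becomes Qs = 2(P + 9) + 23.
New equilibrium: buyers pay $68, sellers receive $77, Q = 177. (Wedge: Pb − Ps = −9.)
ΔCS is the trapezoid between Q = 177 and Q = 171 of height $6: ½ · (171 + 177) · 6 = $1044.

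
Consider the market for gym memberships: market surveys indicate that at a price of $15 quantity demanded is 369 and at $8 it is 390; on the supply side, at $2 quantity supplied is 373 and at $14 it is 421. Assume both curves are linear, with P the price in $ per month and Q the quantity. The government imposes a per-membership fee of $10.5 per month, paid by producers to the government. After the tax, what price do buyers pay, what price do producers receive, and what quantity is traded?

Demand slope: (390 − 369)/(8 − 15) = -3, so Qd = 414 − 3P.
Supply slope: (421 − 373)/(14 − 2) = 4, so Qs = 4P + 365.
Without the tax, 414 − 3P = 4P + 365 gives 7P = 49, so P* = $7 and Q* = 393.
With the tax collected from producers, supply shifts: Qs = 4(P − 10.5) + 365.
Solving gives Q = 375 with buyers paying $13 and producers receiving $2.5 (the $10.5 wedge).
The less price-elastic side of the market bears the larger share of a per-unit tax.

Buyers pay $13; producers receive $2.5; quantity = 375.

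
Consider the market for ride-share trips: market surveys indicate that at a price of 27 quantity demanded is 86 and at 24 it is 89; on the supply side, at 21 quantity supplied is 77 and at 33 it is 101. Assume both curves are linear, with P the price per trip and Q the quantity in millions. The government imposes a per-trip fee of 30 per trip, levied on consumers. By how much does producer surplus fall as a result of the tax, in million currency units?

Producer surplus falls by 770 million.

Demand slope: (89 − 86)/(24 − 27) = -1, so Qd = 113 − P.
Supply slope: (101 − 77)/(33 − 21) = 2, so Qs = 2P + 35.
Without the tax, 113 − P = 2P + 35 gives 3P = 78, so P* = 26 and Q* = 87.
With the tax collected from consumers, demand (in seller-price terms) shifts: Qd = 113 − (P + 30).
New equilibrium: consumers pay 46, suppliers receive 16, Q = 67. (Wedge: Pb − Ps = 30.)
ΔPS is the trapezoid between Q = 67 and Q = 87 of height 10: ½ · (87 + 67) · 10 = 770.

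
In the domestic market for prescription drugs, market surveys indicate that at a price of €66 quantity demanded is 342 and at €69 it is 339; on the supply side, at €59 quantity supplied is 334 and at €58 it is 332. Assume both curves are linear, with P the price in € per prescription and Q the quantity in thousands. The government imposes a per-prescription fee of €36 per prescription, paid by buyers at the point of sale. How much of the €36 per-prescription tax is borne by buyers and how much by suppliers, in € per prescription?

Demand slope: (339 − 342)/(69 − 66) = -1, so Qd = 408 − P.
Supply slope: (332 − 334)/(58 − 59) = 2, so Qs = 2P + 216.
Without the tax, 408 − P = 2P + 216 gives 3P = 192, so P* = €64 and Q* = 344.
With the tax collected from buyers, demand (in seller-price terms) shifts: Qd = 408 − (P + 36).
New equilibrium: buyers pay €88, suppliers receive €52, Q = 320. (Wedge: Pb − Ps = 36.)
Burden on buyers: €24; on suppliers: €12. (They sum to €36.)

Buyers bear €24 per prescription; suppliers bear €12 per prescription.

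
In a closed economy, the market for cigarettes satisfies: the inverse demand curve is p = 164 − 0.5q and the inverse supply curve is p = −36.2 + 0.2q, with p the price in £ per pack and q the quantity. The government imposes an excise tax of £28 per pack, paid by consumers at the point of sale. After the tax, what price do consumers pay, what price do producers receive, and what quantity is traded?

Consumers pay £41; producers receive £13; quantity = 246.

Inverting to q(p) form: qd = 328 − 2p; qs = 5p + 181.
Without the tax, 328 − 2p = 5p + 181 gives 7p = 147, so p* = £21 and q* = 286.
With the tax collected from consumers, demand (in seller-price terms) shifts: qd = 328 − 2(p + 28).
Solving gives q = 246 with consumers paying £41 and producers receiving £13 (the £28 wedge).
The less price-elastic side of the market bears the larger share of a per-unit tax.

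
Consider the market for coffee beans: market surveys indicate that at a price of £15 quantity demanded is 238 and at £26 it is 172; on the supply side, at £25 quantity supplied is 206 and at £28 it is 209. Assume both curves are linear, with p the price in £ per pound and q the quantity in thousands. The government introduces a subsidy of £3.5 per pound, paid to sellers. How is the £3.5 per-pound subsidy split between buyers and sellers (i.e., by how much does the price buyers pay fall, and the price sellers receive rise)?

Buyers gain £0.5 per pound; sellers gain £3 per pound.

Demand slope: (172 − 238)/(26 − 15) = -6, so qd = 328 − 6p.
Supply slope: (209 − 206)/(28 − 25) = 1, so qs = p + 181.
Without the subsidy, 328 − 6p = p + 181 gives 7p = 147, so p* = £21 and q* = 202.
With a per-unit subsidy paid to sellers, each receives p + 3.5 per unit sold, so supply becomes qs = (p + 3.5) + 181.
New equilibrium: buyers pay £20.5, sellers receive £24, q = 205. (Wedge: pb − ps = −3.5.)
Gain to buyers: £0.5; to sellers: £3. (They sum to £3.5.)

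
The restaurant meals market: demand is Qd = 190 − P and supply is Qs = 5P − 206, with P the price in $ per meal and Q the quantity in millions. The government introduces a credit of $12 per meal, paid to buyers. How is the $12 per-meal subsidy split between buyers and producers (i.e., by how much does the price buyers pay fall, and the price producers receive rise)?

Without the subsidy, 190 − P = 5P − 206 gives 6P = 396, so P* = $66 and Q* = 124.
With a per-unit subsidy paid to buyers, each effectively pays P − 12, so demand becomes Qd = 190 − (P − 12).
New equilibrium: buyers pay $56, producers receive $68, Q = 134. (Wedge: Pb − Ps = −12.)
Gain to buyers: $10; to producers: $2. (They sum to $12.)

Buyers gain $10 per meal; producers gain $2 per meal.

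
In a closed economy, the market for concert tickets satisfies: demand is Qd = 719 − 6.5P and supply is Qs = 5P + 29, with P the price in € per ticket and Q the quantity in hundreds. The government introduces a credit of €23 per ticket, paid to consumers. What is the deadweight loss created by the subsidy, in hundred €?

Before the subsidy: set 719 − 6.5P = 5P + 29 → P* = €60, Q* = 329.
With a per-unit subsidy paid to consumers, each effectively pays P − 23, so demand becomes Qd = 719 − 6.5(P − 23).
New equilibrium: consumers pay €50, sellers receive €73, Q = 394. (Wedge: Pb − Ps = −23.)
Quantity rises by |ΔQ| = |329 − 394| = 65.
DWL = ½ · t · |ΔQ| = ½ · 23 · 65 = €747.5.

Deadweight loss = €747.5 hundred.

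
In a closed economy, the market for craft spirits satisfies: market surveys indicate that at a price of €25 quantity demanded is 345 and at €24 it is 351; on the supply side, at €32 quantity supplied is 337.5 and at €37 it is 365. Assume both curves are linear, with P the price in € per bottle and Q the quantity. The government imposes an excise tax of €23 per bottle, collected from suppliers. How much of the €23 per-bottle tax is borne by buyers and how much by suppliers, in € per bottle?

Demand slope: (351 − 345)/(24 − 25) = -6, so Qd = 495 − 6P.
Supply slope: (365 − 337.5)/(37 − 32) = 5.5, so Qs = 5.5P + 161.5.
Before the tax: set 495 − 6P = 5.5P + 161.5 → P* = €29, Q* = 321.
With the tax collected from suppliers, supply shifts: Qs = 5.5(P − 23) + 161.5.
New equilibrium: buyers pay €40, suppliers receive €17, Q = 255. (Wedge: Pb − Ps = 23.)
Burden on buyers: €11; on suppliers: €12. (They sum to €23.)
The less price-elastic side of the market bears the larger share of a per-unit tax.

Buyers bear €11 per bottle; suppliers bear €12 per bottle.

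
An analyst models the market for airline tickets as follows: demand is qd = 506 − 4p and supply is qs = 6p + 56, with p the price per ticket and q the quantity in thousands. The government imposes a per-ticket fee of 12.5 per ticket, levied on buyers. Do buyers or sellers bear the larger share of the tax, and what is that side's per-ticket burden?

Buyers bear the larger share: 7.5 per ticket.

Without the tax, 506 − 4p = 6p + 56 gives 10p = 450, so p* = 45 and q* = 326.
With the tax collected from buyers, demand (in seller-price terms) shifts: qd = 506 − 4(p + 12.5).
Solving gives q = 296 with buyers paying 52.5 and sellers receiving 40 (the 12.5 wedge).
Per-ticket burden: buyers 7.5, sellers 5.
Buyers take the larger share because demand is less price-elastic here (demand slope 4 vs supply slope 6).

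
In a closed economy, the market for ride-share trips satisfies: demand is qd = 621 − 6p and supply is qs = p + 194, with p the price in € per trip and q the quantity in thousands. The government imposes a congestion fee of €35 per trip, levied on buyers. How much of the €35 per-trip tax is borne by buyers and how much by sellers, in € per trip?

Without the tax, 621 − 6p = p + 194 gives 7p = 427, so p* = €61 and q* = 255.
With the tax collected from buyers, demand (in seller-price terms) shifts: qd = 621 − 6(p + 35).
Solving gives q = 225 with buyers paying €66 and sellers receiving €31 (the €35 wedge).
Burden on buyers: €5; on sellers: €30. (They sum to €35.)
The less price-elastic side of the market bears the larger share of a per-unit tax.

Buyers bear €5 per trip; sellers bear €30 per trip.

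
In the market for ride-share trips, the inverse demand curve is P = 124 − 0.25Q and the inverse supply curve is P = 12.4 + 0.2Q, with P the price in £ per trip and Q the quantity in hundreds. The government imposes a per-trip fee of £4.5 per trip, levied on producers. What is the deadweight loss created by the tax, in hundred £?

Deadweight loss = £22.5 hundred.

Rewrite in direct form: Qd = 496 − 4P and Qs = 5P − 62.
Without the tax, 496 − 4P = 5P − 62 gives 9P = 558, so P* = £62 and Q* = 248.
With the tax collected from producers, supply shifts: Qs = 5(P − 4.5) − 62.
Solving gives Q = 238 with consumers paying £64.5 and producers receiving £60 (the £4.5 wedge).
Quantity falls by |ΔQ| = |248 − 238| = 10.
DWL = ½ · t · |ΔQ| = ½ · 4.5 · 10 = £22.5.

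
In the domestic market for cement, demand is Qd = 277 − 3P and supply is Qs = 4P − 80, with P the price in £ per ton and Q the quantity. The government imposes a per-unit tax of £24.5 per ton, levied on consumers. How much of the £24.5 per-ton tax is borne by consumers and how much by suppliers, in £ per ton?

Before the tax: set 277 − 3P = 4P − 80 → P* = £51, Q* = 124.
With the tax collected from consumers, demand (in seller-price terms) shifts: Qd = 277 − 3(P + 24.5).
Solving gives Q = 82 with consumers paying £65 and suppliers receiving £40.5 (the £24.5 wedge).
Burden on consumers: £14; on suppliers: £10.5. (They sum to £24.5.)
The less price-elastic side of the market bears the larger share of a per-unit tax.

Consumers bear £14 per ton; suppliers bear £10.5 per ton.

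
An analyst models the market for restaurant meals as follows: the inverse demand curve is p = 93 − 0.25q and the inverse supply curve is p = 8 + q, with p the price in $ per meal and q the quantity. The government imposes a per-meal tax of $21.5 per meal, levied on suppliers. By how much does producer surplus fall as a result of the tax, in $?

Rewrite in direct form: qd = 372 − 4p and qs = p − 8.
Without the tax, 372 − 4p = p − 8 gives 5p = 380, so p* = $76 and q* = 68.
With the tax collected from suppliers, supply shifts: qs = (p − 21.5) − 8.
New equilibrium: buyers pay $80.3, suppliers receive $58.8, q = 50.8. (Wedge: pb − ps = 21.5.)
ΔPS is the trapezoid between Q = 50.8 and Q = 68 of height $17.2: ½ · (68 + 50.8) · 17.2 = $1021.68.

Producer surplus falls by $1021.68.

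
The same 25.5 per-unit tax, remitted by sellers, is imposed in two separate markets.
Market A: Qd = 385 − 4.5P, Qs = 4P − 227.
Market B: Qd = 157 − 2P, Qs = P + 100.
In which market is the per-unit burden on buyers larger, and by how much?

Market A: pre-tax P* = 72, Q* = 61; post-tax Q = 7; per-unit burden on buyers = 12.
Market B: pre-tax P* = 19, Q* = 119; post-tax Q = 102; per-unit burden on buyers = 8.5.
Difference: 12 vs 8.5 → market A is larger by 3.5.

Market A, by 3.5.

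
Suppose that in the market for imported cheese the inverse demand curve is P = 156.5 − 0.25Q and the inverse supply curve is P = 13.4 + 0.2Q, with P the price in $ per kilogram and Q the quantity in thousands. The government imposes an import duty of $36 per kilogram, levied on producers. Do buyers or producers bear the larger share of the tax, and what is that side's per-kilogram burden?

Rewrite in direct form: Qd = 626 − 4P and Qs = 5P − 67.
Without the tax, 626 − 4P = 5P − 67 gives 9P = 693, so P* = $77 and Q* = 318.
With the tax collected from producers, supply shifts: Qs = 5(P − 36) − 67.
Solving gives Q = 238 with buyers paying $97 and producers receiving $61 (the $36 wedge).
Per-kilogram burden: buyers $20, producers $16.
Buyers take the larger share because demand is less price-elastic here (demand slope 4 vs supply slope 5).

Buyers bear the larger share: $20 per kilogram.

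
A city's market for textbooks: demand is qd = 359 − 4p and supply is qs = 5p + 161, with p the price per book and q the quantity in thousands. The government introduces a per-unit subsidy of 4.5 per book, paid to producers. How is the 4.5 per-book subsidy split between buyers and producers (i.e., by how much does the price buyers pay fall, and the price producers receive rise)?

Buyers gain 2.5 per book; producers gain 2 per book.

Without the subsidy, 359 − 4p = 5p + 161 gives 9p = 198, so p* = 22 and q* = 271.
With a per-unit subsidy paid to producers, each receives p + 4.5 per unit sold, so supply becomes qs = 5(p + 4.5) + 161.
New equilibrium: buyers pay 19.5, producers receive 24, q = 281. (Wedge: pb − ps = −4.5.)
Gain to buyers: 2.5; to producers: 2. (They sum to 4.5.)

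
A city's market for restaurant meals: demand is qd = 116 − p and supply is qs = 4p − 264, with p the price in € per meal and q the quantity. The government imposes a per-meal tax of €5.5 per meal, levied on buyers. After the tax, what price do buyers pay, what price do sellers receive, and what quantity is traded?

Buyers pay €80.4; sellers receive €74.9; quantity = 35.6.

Before the tax: set 116 − p = 4p − 264 → p* = €76, q* = 40.
With the tax collected from buyers, demand (in seller-price terms) shifts: qd = 116 − (p + 5.5).
Solving gives q = 35.6 with buyers paying €80.4 and sellers receiving €74.9 (the €5.5 wedge).
The less price-elastic side of the market bears the larger share of a per-unit tax.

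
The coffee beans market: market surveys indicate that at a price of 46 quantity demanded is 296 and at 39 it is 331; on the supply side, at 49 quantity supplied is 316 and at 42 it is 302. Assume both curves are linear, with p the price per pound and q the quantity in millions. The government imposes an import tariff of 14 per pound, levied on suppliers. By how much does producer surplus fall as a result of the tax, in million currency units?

Demand slope: (331 − 296)/(39 − 46) = -5, so qd = 526 − 5p.
Supply slope: (302 − 316)/(42 − 49) = 2, so qs = 2p + 218.
Without the tax, 526 − 5p = 2p + 218 gives 7p = 308, so p* = 44 and q* = 306.
With the tax collected from suppliers, supply shifts: qs = 2(p − 14) + 218.
Solving gives q = 286 with buyers paying 48 and suppliers receiving 34 (the 14 wedge).
ΔPS is the trapezoid between Q = 286 and Q = 306 of height 10: ½ · (306 + 286) · 10 = 2960.

Producer surplus falls by 2960 million.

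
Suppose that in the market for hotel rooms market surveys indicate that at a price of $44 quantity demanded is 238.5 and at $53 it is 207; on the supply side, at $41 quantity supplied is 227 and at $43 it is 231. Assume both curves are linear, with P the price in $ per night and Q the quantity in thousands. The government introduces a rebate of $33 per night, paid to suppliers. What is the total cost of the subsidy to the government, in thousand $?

Demand slope: (207 − 238.5)/(53 − 44) = -3.5, so Qd = 392.5 − 3.5P.
Supply slope: (231 − 227)/(43 − 41) = 2, so Qs = 2P + 145.
Without the subsidy, 392.5 − 3.5P = 2P + 145 gives 5.5P = 247.5, so P* = $45 and Q* = 235.
With a per-unit subsidy paid to suppliers, each receives P + 33 per unit sold, so supply becomes Qs = 2(P + 33) + 145.
Solving gives Q = 277 with buyers paying $33 and suppliers receiving $66 (the $33 wedge).
Outlay = t · Q = 33 · 277 = $9141.

Government outlay = $9141 thousand.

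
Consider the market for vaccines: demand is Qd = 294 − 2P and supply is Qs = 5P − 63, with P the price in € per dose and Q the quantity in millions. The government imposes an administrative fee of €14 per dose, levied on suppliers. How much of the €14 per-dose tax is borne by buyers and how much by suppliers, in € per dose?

Before the tax: set 294 − 2P = 5P − 63 → P* = €51, Q* = 192.
With the tax collected from suppliers, supply shifts: Qs = 5(P − 14) − 63.
New equilibrium: buyers pay €61, suppliers receive €47, Q = 172. (Wedge: Pb − Ps = 14.)
Burden on buyers: €10; on suppliers: €4. (They sum to €14.)

Buyers bear €10 per dose; suppliers bear €4 per dose.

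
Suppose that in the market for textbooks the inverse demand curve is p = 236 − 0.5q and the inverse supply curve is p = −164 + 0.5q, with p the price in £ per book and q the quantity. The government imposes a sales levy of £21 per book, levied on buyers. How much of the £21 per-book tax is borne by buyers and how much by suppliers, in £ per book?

Rewrite in direct form: qd = 472 − 2p and qs = 2p + 328.
Before the tax: set 472 − 2p = 2p + 328 → p* = £36, q* = 400.
With the tax collected from buyers, demand (in seller-price terms) shifts: qd = 472 − 2(p + 21).
Solving gives q = 379 with buyers paying £46.5 and suppliers receiving £25.5 (the £21 wedge).
Burden on buyers: £10.5; on suppliers: £10.5. (They sum to £21.)

Buyers bear £10.5 per book; suppliers bear £10.5 per book.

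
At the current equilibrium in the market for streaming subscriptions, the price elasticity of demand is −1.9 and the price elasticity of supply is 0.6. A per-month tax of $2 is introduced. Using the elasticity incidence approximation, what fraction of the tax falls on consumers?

Consumers' share ≈ 0.24.

Incidence ratio: consumers' share ≈ εs / (εs + |εd|) = 0.6 / (0.6 + 1.9) = 0.24.
Supply is the less elastic side, so consumers bear the smaller share.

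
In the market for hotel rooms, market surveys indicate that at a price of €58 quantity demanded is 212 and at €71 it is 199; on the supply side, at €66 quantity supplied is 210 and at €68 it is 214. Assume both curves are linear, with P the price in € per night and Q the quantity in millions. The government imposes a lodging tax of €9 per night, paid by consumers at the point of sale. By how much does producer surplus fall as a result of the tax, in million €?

Demand slope: (199 − 212)/(71 − 58) = -1, so Qd = 270 − P.
Supply slope: (214 − 210)/(68 − 66) = 2, so Qs = 2P + 78.
Before the tax: set 270 − P = 2P + 78 → P* = €64, Q* = 206.
With the tax collected from consumers, demand (in seller-price terms) shifts: Qd = 270 − (P + 9).
Solving gives Q = 200 with consumers paying €70 and sellers receiving €61 (the €9 wedge).
ΔPS is the trapezoid between Q = 200 and Q = 206 of height €3: ½ · (206 + 200) · 3 = €609.

Producer surplus falls by €609 million.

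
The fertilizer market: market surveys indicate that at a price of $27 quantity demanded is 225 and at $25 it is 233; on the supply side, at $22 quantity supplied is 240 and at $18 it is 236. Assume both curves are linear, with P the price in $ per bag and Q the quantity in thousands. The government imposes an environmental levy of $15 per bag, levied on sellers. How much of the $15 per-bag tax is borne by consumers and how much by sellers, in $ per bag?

Consumers bear $3 per bag; sellers bear $12 per bag.

Demand slope: (233 − 225)/(25 − 27) = -4, so Qd = 333 − 4P.
Supply slope: (236 − 240)/(18 − 22) = 1, so Qs = P + 218.
Before the tax: set 333 − 4P = P + 218 → P* = $23, Q* = 241.
With the tax collected from sellers, supply shifts: Qs = (P − 15) + 218.
Solving gives Q = 229 with consumers paying $26 and sellers receiving $11 (the $15 wedge).
Burden on consumers: $3; on sellers: $12. (They sum to $15.)
The less price-elastic side of the market bears the larger share of a per-unit tax.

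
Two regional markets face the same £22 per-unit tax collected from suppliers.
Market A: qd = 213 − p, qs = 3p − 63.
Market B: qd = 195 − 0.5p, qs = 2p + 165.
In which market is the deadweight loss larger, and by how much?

Market A, by £84.7.

Market A: pre-tax p* = £69, q* = 144; post-tax q = 127.5; deadweight loss = £181.5.
Market B: pre-tax p* = £12, q* = 189; post-tax q = 180.2; deadweight loss = £96.8.
Difference: £181.5 vs £96.8 → market A is larger by £84.7.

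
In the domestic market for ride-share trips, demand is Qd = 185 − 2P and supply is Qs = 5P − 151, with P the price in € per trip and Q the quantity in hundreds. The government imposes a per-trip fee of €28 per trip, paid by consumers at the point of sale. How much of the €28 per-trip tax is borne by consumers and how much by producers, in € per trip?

Consumers bear €20 per trip; producers bear €8 per trip.

Before the tax: set 185 − 2P = 5P − 151 → P* = €48, Q* = 89.
With the tax collected from consumers, demand (in seller-price terms) shifts: Qd = 185 − 2(P + 28).
Solving gives Q = 49 with consumers paying €68 and producers receiving €40 (the €28 wedge).
Burden on consumers: €20; on producers: €8. (They sum to €28.)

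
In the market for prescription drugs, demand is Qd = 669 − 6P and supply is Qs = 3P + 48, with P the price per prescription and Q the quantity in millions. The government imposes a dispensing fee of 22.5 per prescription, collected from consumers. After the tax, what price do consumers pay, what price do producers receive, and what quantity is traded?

Consumers pay 76.5; producers receive 54; quantity = 210.

Before the tax: set 669 − 6P = 3P + 48 → P* = 69, Q* = 255.
With the tax collected from consumers, demand (in seller-price terms) shifts: Qd = 669 − 6(P + 22.5).
Solving gives Q = 210 with consumers paying 76.5 and producers receiving 54 (the 22.5 wedge).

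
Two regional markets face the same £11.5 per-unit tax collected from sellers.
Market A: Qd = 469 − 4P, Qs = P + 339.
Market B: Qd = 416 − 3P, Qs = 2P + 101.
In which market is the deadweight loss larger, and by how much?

Market B, by £26.45.

Market A: pre-tax P* = £26, Q* = 365; post-tax Q = 355.8; deadweight loss = £52.9.
Market B: pre-tax P* = £63, Q* = 227; post-tax Q = 213.2; deadweight loss = £79.35.
Difference: £52.9 vs £79.35 → market B is larger by £26.45.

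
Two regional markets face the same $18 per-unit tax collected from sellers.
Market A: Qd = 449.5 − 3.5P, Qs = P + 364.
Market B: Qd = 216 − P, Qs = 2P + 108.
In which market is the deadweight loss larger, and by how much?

Market A, by $18.

Market A: pre-tax P* = $19, Q* = 383; post-tax Q = 369; deadweight loss = $126.
Market B: pre-tax P* = $36, Q* = 180; post-tax Q = 168; deadweight loss = $108.
Difference: $126 vs $108 → market A is larger by $18.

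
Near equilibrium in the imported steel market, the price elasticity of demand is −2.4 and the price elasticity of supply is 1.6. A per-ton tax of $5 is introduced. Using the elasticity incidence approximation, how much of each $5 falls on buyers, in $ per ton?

Incidence ratio: buyers' share ≈ εs / (εs + |εd|) = 1.6 / (1.6 + 2.4) = 0.4.
So buyers bear ≈ 0.4 × $5 = $2; suppliers bear $3.

Buyers bear ≈ $2 per ton.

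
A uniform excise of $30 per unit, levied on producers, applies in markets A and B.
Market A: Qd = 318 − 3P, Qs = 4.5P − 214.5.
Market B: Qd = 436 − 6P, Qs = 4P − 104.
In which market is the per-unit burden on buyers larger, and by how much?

Market A: pre-tax P* = $71, Q* = 105; post-tax Q = 51; per-unit burden on buyers = $18.
Market B: pre-tax P* = $54, Q* = 112; post-tax Q = 40; per-unit burden on buyers = $12.
Difference: $18 vs $12 → market A is larger by $6.

Market A, by $6.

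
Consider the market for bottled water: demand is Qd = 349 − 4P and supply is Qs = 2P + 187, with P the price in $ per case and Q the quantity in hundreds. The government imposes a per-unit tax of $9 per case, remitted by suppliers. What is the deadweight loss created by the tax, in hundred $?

Deadweight loss = $54 hundred.

Before the tax: set 349 − 4P = 2P + 187 → P* = $27, Q* = 241.
With the tax collected from suppliers, supply shifts: Qs = 2(P − 9) + 187.
Solving gives Q = 229 with consumers paying $30 and suppliers receiving $21 (the $9 wedge).
Quantity falls by |ΔQ| = |241 − 229| = 12.
DWL = ½ · t · |ΔQ| = ½ · 9 · 12 = $54.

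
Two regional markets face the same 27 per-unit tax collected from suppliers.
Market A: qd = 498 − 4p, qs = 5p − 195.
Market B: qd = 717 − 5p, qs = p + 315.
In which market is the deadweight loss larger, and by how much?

Market A: pre-tax p* = 77, q* = 190; post-tax q = 130; deadweight loss = 810.
Market B: pre-tax p* = 67, q* = 382; post-tax q = 359.5; deadweight loss = 303.75.
Difference: 810 vs 303.75 → market A is larger by 506.25.

Market A, by 506.25.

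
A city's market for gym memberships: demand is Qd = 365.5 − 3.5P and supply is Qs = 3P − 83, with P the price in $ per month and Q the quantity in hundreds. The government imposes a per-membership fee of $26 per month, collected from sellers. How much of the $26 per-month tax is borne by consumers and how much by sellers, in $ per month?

Consumers bear $12 per month; sellers bear $14 per month.

Without the tax, 365.5 − 3.5P = 3P − 83 gives 6.5P = 448.5, so P* = $69 and Q* = 124.
With the tax collected from sellers, supply shifts: Qs = 3(P − 26) − 83.
Solving gives Q = 82 with consumers paying $81 and sellers receiving $55 (the $26 wedge).
Burden on consumers: $12; on sellers: $14. (They sum to $26.)
The less price-elastic side of the market bears the larger share of a per-unit tax.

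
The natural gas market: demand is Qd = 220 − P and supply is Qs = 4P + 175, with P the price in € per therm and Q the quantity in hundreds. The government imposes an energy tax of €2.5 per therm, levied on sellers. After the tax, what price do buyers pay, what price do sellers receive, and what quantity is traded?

Buyers pay €11; sellers receive €8.5; quantity = 209.

Before the tax: set 220 − P = 4P + 175 → P* = €9, Q* = 211.
With the tax collected from sellers, supply shifts: Qs = 4(P − 2.5) + 175.
Solving gives Q = 209 with buyers paying €11 and sellers receiving €8.5 (the €2.5 wedge).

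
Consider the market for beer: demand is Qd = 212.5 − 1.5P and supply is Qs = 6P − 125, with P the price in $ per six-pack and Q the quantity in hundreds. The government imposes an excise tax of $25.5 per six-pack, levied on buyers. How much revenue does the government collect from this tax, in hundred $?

Tax revenue = $2917.2 hundred.

Without the tax, 212.5 − 1.5P = 6P − 125 gives 7.5P = 337.5, so P* = $45 and Q* = 145.
With the tax collected from buyers, demand (in seller-price terms) shifts: Qd = 212.5 − 1.5(P + 25.5).
Solving gives Q = 114.4 with buyers paying $65.4 and sellers receiving $39.9 (the $25.5 wedge).
Revenue = t · Q = 25.5 · 114.4 = $2917.2.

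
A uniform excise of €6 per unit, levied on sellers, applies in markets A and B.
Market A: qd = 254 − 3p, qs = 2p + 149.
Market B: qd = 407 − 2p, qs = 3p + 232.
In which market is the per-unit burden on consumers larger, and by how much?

Market A: pre-tax p* = €21, q* = 191; post-tax q = 183.8; per-unit burden on consumers = €2.4.
Market B: pre-tax p* = €35, q* = 337; post-tax q = 329.8; per-unit burden on consumers = €3.6.
Difference: €2.4 vs €3.6 → market B is larger by €1.2.

Market B, by €1.2.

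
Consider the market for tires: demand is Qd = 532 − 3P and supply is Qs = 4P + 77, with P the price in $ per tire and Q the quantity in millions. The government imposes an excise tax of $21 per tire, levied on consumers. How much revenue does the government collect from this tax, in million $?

Before the tax: set 532 − 3P = 4P + 77 → P* = $65, Q* = 337.
With the tax collected from consumers, demand (in seller-price terms) shifts: Qd = 532 − 3(P + 21).
New equilibrium: consumers pay $77, producers receive $56, Q = 301. (Wedge: Pb − Ps = 21.)
Revenue = t · Q = 21 · 301 = $6321.

Tax revenue = $6321 million.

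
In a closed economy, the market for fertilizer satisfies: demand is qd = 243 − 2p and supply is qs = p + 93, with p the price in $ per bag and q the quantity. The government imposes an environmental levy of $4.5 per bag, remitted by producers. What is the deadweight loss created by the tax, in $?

Before the tax: set 243 − 2p = p + 93 → p* = $50, q* = 143.
With the tax collected from producers, supply shifts: qs = (p − 4.5) + 93.
New equilibrium: buyers pay $51.5, producers receive $47, q = 140. (Wedge: pb − ps = 4.5.)
Quantity falls by |ΔQ| = |143 − 140| = 3.
DWL = ½ · t · |ΔQ| = ½ · 4.5 · 3 = $6.75.

Deadweight loss = $6.75.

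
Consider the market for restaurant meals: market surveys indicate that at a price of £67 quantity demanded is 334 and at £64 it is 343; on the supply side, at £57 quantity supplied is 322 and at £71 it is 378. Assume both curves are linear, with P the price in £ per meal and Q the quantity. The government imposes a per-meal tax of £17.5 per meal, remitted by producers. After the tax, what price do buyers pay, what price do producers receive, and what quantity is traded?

Buyers pay £73; producers receive £55.5; quantity = 316.

Demand slope: (343 − 334)/(64 − 67) = -3, so Qd = 535 − 3P.
Supply slope: (378 − 322)/(71 − 57) = 4, so Qs = 4P + 94.
Without the tax, 535 − 3P = 4P + 94 gives 7P = 441, so P* = £63 and Q* = 346.
With the tax collected from producers, supply shifts: Qs = 4(P − 17.5) + 94.
New equilibrium: buyers pay £73, producers receive £55.5, Q = 316. (Wedge: Pb − Ps = 17.5.)
The less price-elastic side of the market bears the larger share of a per-unit tax.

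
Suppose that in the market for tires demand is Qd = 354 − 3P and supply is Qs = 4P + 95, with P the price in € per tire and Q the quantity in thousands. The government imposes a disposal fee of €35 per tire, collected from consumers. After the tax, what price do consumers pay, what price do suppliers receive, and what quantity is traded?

Consumers pay €57; suppliers receive €22; quantity = 183.

Before the tax: set 354 − 3P = 4P + 95 → P* = €37, Q* = 243.
With the tax collected from consumers, demand (in seller-price terms) shifts: Qd = 354 − 3(P + 35).
Solving gives Q = 183 with consumers paying €57 and suppliers receiving €22 (the €35 wedge).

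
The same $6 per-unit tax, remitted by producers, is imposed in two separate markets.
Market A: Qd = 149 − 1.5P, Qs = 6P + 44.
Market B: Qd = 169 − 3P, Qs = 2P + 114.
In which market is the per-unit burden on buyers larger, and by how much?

Market A: pre-tax P* = $14, Q* = 128; post-tax Q = 120.8; per-unit burden on buyers = $4.8.
Market B: pre-tax P* = $11, Q* = 136; post-tax Q = 128.8; per-unit burden on buyers = $2.4.
Difference: $4.8 vs $2.4 → market A is larger by $2.4.

Market A, by $2.4.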